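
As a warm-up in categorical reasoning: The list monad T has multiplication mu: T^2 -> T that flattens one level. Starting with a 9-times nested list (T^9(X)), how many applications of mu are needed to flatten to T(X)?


Each application of mu: T^2 -> T removes one layer of nesting.
Starting at depth 9 (i.e., T^9(X)), we need to reach T(X).
Number of mu applications = 9 - 1 = 8

8


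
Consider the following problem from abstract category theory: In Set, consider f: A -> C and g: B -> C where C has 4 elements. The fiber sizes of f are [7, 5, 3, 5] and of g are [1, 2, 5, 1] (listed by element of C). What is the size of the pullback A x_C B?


The pullback A x_C B consists of pairs (a, b) with f(a) = g(b).
For each element c in C, the fiber product has |f^-1(c)| * |g^-1(c)| elements.
Summing over C: 7 * 1 + 5 * 2 + 3 * 5 + 5 * 1
= 7 + 10 + 15 + 5 = 37

37


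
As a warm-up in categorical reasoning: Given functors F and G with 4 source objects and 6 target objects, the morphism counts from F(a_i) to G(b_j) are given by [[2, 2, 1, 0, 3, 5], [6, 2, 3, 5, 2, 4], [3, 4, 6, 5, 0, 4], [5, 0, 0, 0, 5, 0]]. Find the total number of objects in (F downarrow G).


Objects of (F downarrow G) are triples (a, b, h: F(a)->G(b)).
The count equals the sum of all entries in the hom-matrix.
sum(row 0) = 13
sum(row 1) = 22
sum(row 2) = 22
sum(row 3) = 10
Grand total = 67

67


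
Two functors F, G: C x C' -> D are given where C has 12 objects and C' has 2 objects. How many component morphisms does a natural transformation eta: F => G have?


A natural transformation eta: F => G assigns one component morphism per
object of the domain category.
The domain is the product category C x C', so
|Ob(C x C')| = |Ob(C)| * |Ob(C')| = 12 * 2 = 24.
Therefore eta has 24 component morphisms.

24


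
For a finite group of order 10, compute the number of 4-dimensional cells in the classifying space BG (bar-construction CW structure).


In the bar-construction CW model of BG, the n-cells are indexed by
n-tuples [g_1|...|g_n] of non-identity elements of G (degenerate
simplices with some g_i = e do not contribute cells), so there are
(|G| - 1)^n n-cells.
For dim = 4 with |G| = 10:
cells = (10 - 1)^4 = 9^4 = 6561

6561


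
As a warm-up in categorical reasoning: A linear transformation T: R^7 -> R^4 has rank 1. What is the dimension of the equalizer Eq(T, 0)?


The equalizer of f and the zero map is ker(f).
By the rank-nullity theorem: dim(ker(f)) = dim(domain) - rank(f).
dim(ker(f)) = 7 - 1 = 6

6


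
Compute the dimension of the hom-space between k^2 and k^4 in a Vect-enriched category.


In Vect-enriched categories, Hom(k^n, k^m) is the space of m x n matrices.
dim(Hom(k^2, k^4)) = 4 * 2 = 8

8


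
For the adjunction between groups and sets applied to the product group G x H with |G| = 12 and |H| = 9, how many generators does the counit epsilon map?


The counit epsilon_K: F(U(K)) -> K of the Free-Forgetful adjunction
maps |K| generators of F(U(K)) into K. For K = G x H (the product group),
|G x H| = |G| * |H|.
Total generators mapped = 12 * 9 = 108.

108


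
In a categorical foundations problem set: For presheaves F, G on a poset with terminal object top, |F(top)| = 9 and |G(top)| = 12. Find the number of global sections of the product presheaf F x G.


Global sections of a presheaf on a poset with terminal top satisfy
Gamma(H) ~ H(top). Presheaves admit pointwise products, so
(F x G)(top) = F(top) x G(top) (Cartesian product).
|Gamma(F x G)| = |F(top)| * |G(top)| = 9 * 12 = 108.

108


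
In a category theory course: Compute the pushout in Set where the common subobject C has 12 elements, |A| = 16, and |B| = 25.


The pushout A +_C B identifies the images of C in A and B.
|A +_C B| = |A| + |B| - |C| (for injections).
= 16 + 25 - 12 = 29

29


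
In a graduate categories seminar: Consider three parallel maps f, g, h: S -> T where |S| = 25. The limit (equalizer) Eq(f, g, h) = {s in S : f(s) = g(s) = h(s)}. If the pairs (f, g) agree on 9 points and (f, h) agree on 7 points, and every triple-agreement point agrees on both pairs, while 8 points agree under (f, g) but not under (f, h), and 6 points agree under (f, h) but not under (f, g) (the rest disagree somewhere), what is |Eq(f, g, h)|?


Eq(f, g, h) is the triple-agreement set: points in S where all three
maps take the same value. Using inclusion-exclusion on the pairwise data:
Pair (f, g) agrees on 9 points; pair (f, h) on 7 points.
Points agreeing under (f, g) but not (f, h) = 8; under (f, h) but not (f, g) = 6.
Triple-agreement = agreement-in-(f, g) minus points that agree under (f, g) but not (f, h):
|Eq(f, g, h)| = 9 - 8 = 1
(cross-check via (f, h): 7 - 6 = 1.)

1


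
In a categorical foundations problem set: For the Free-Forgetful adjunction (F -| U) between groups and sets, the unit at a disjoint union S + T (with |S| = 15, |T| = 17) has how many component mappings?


The unit eta_X: X -> U(F(X)) of the Free-Forgetful adjunction
maps each element of X to a generator of F(X). For X = S + T (disjoint
union in Set), |S + T| = |S| + |T|.
Total mappings = 15 + 17 = 32.

32


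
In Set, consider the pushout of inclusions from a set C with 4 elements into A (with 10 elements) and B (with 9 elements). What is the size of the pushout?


The pushout A +_C B identifies the images of C in A and B.
|A +_C B| = |A| + |B| - |C| (for injections).
= 10 + 9 - 4 = 15

15


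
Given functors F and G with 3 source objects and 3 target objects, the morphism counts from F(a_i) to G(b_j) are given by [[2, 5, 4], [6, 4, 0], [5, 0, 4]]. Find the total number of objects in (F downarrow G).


Objects of (F downarrow G) are triples (a, b, h: F(a)->G(b)).
The count equals the sum of all entries in the hom-matrix.
sum(row 0) = 11
sum(row 1) = 10
sum(row 2) = 9
Grand total = 30

30


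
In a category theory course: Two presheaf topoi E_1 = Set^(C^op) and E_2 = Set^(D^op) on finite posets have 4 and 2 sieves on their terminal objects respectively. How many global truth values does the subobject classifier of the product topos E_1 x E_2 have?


In a product of presheaf topoi E_1 x E_2, the subobject classifier
is Omega = Omega_1 x Omega_2 (componentwise), so
|Omega(top)| = |Omega_1(top_1)| * |Omega_2(top_2)|.
= 4 * 2 = 8.

8


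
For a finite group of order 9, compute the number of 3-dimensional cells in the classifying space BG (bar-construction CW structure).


In the bar-construction CW model of BG, the n-cells are indexed by
n-tuples [g_1|...|g_n] of non-identity elements of G (degenerate
simplices with some g_i = e do not contribute cells), so there are
(|G| - 1)^n n-cells.
For dim = 3 with |G| = 9:
cells = (9 - 1)^3 = 8^3 = 512

512


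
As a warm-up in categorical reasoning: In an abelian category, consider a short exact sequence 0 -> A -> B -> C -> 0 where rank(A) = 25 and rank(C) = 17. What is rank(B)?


For a short exact sequence 0 -> A -> B -> C -> 0,
rank is additive: rank(B) = rank(A) + rank(C).
rank(B) = 25 + 17 = 42

42


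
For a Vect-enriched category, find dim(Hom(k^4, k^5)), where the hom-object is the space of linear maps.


In Vect-enriched categories, Hom(k^n, k^m) is the space of m x n matrices.
dim(Hom(k^4, k^5)) = 5 * 4 = 20

20


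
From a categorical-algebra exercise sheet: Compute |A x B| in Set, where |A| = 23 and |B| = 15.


In Set, the product A x B is the Cartesian product.
By the universal property, |A x B| = |A| * |B|.
|A x B| = 23 * 15 = 345

345


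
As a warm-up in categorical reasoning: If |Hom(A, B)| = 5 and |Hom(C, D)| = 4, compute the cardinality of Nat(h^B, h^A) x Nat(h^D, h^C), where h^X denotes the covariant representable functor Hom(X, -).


By the Yoneda lemma, Nat(h^B, h^A) is isomorphic to Hom(A, B),
so |Nat(h^B, h^A)| = |Hom(A, B)| and |Nat(h^D, h^C)| = |Hom(C, D)|.
|Hom(A, B)| = 5, |Hom(C, D)| = 4.
|Nat(h^B, h^A) x Nat(h^D, h^C)| = 5 * 4 = 20

20


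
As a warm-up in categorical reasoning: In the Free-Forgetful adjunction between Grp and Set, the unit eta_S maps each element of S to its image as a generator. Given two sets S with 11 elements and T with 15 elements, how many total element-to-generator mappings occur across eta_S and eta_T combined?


The unit eta_X: X -> U(F(X)) of the Free-Forgetful adjunction
maps each element of X to a generator of F(X). For X = S + T (disjoint
union in Set), |S + T| = |S| + |T|.
Total mappings = 11 + 15 = 26.

26


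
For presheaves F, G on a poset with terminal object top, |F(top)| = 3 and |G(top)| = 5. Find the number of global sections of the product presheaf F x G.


Global sections of a presheaf on a poset with terminal top satisfy
Gamma(H) ~ H(top). Presheaves admit pointwise products, so
(F x G)(top) = F(top) x G(top) (Cartesian product).
|Gamma(F x G)| = |F(top)| * |G(top)| = 3 * 5 = 15.

15


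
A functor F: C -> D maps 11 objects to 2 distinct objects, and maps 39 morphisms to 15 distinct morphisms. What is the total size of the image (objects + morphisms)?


The image of F consists of distinct objects and distinct morphisms.
|Im(F)| on objects = 2
|Im(F)| on morphisms = 15
Total image cardinality = 2 + 15 = 17

17


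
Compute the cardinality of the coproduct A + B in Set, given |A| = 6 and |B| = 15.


In Set, the coproduct A + B is the disjoint union.
|A + B| = |A| + |B| = 6 + 15 = 21

21


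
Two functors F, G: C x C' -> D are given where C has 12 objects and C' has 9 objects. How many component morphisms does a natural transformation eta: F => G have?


A natural transformation eta: F => G assigns one component morphism per
object of the domain category.
The domain is the product category C x C', so
|Ob(C x C')| = |Ob(C)| * |Ob(C')| = 12 * 9 = 108.
Therefore eta has 108 component morphisms.

108


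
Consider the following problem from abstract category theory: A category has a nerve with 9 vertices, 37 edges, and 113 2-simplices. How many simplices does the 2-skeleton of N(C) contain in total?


The 2-skeleton of the nerve N(C) consists of simplices in dimensions 0, 1, 2:
  |N(C)_0| = 9 (objects)
  |N(C)_1| = 37 (morphisms)
  |N(C)_2| = 113 (composable pairs)
Total = 9 + 37 + 113 = 159

159


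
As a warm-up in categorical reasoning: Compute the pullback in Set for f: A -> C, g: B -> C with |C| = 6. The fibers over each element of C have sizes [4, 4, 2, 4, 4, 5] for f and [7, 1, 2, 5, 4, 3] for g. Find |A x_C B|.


The pullback A x_C B consists of pairs (a, b) with f(a) = g(b).
For each element c in C, the fiber product has |f^-1(c)| * |g^-1(c)| elements.
Summing over C: 4 * 7 + 4 * 1 + 2 * 2 + 4 * 5 + 4 * 4 + 5 * 3
= 28 + 4 + 4 + 20 + 16 + 15 = 87

87


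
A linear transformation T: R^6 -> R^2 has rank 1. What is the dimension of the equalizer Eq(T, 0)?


The equalizer of f and the zero map is ker(f).
By the rank-nullity theorem: dim(ker(f)) = dim(domain) - rank(f).
dim(ker(f)) = 6 - 1 = 5

5


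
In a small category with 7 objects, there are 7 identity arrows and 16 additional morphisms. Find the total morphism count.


Each object has an identity morphism, giving 7 identities.
Adding the 16 non-identity morphisms:
Total = 7 + 16 = 23

23


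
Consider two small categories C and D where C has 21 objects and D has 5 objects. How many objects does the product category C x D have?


The product category C x D has objects that are pairs (c, d).
Number of pairs = |Ob(C)| * |Ob(D)| = 21 * 5 = 105

105


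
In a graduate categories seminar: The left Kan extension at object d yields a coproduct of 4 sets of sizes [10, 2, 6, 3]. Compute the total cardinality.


Pointwise, the left Kan extension (Lan_F H)(d) is the colimit, indexed
by the comma category (F downarrow d), of H composed with the
projection (F downarrow d) -> C. Here that colimit is given
as a coproduct (disjoint union) of sets, so its cardinality is the
sum of the sizes of the summands.
Coproduct of sets with sizes: 10 + 2 + 6 + 3
= 21

21


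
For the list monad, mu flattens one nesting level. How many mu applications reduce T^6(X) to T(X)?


Each application of mu: T^2 -> T removes one layer of nesting.
Starting at depth 6 (i.e., T^6(X)), we need to reach T(X).
Number of mu applications = 6 - 1 = 5

5


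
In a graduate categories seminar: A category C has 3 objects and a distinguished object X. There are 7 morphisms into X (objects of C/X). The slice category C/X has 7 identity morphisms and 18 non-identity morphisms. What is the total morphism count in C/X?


In the slice category C/X, objects are morphisms to X.
Identity morphisms: 7 (one per object of C/X).
Non-identity morphisms: 18.
Total = 7 + 18 = 25

25


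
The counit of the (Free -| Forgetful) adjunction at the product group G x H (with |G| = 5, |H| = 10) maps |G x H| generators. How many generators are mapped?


The counit epsilon_K: F(U(K)) -> K of the Free-Forgetful adjunction
maps |K| generators of F(U(K)) into K. For K = G x H (the product group),
|G x H| = |G| * |H|.
Total generators mapped = 5 * 10 = 50.

50


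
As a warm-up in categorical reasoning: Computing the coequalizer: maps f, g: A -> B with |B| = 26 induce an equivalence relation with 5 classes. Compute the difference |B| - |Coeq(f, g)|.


The coequalizer Coeq(f, g) = B / ~ has one element per equivalence class.
|B| = 26, |Coeq(f, g)| = 5.
|B| - |Coeq(f, g)| = 26 - 5 = 21.

21


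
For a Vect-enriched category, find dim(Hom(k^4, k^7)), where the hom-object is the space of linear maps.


In Vect-enriched categories, Hom(k^n, k^m) is the space of m x n matrices.
dim(Hom(k^4, k^7)) = 7 * 4 = 28

28


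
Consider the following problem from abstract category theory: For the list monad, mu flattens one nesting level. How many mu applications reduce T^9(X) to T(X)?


Each application of mu: T^2 -> T removes one layer of nesting.
Starting at depth 9 (i.e., T^9(X)), we need to reach T(X).
Number of mu applications = 9 - 1 = 8

8


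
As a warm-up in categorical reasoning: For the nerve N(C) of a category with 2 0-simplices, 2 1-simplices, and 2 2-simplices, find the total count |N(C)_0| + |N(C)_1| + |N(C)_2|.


The 2-skeleton of the nerve N(C) consists of simplices in dimensions 0, 1, 2:
  |N(C)_0| = 2 (objects)
  |N(C)_1| = 2 (morphisms)
  |N(C)_2| = 2 (composable pairs)
Total = 2 + 2 + 2 = 6

6


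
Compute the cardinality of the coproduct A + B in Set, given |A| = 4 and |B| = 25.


In Set, the coproduct A + B is the disjoint union.
|A + B| = |A| + |B| = 4 + 25 = 29

29


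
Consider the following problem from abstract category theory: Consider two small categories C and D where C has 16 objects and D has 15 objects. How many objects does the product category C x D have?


The product category C x D has objects that are pairs (c, d).
Number of pairs = |Ob(C)| * |Ob(D)| = 16 * 15 = 240

240


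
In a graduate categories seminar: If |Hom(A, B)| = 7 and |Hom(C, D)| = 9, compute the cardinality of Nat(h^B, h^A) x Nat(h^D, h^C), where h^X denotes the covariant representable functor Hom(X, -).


By the Yoneda lemma, Nat(h^B, h^A) is isomorphic to Hom(A, B),
so |Nat(h^B, h^A)| = |Hom(A, B)| and |Nat(h^D, h^C)| = |Hom(C, D)|.
|Hom(A, B)| = 7, |Hom(C, D)| = 9.
|Nat(h^B, h^A) x Nat(h^D, h^C)| = 7 * 9 = 63

63


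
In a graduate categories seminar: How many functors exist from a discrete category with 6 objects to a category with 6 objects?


A functor from a discrete category C to D is determined by
where each object maps. Each of the 6 objects of C can map
to any of the 6 objects of D independently.
Number of functors = 6^6 = 46656

46656


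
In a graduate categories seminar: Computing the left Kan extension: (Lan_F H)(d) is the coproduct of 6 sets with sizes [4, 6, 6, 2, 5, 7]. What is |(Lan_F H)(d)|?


Pointwise, the left Kan extension (Lan_F H)(d) is the colimit, indexed
by the comma category (F downarrow d), of H composed with the
projection (F downarrow d) -> C. Here that colimit is given
as a coproduct (disjoint union) of sets, so its cardinality is the
sum of the sizes of the summands.
Coproduct of sets with sizes: 4 + 6 + 6 + 2 + 5 + 7
= 30

30


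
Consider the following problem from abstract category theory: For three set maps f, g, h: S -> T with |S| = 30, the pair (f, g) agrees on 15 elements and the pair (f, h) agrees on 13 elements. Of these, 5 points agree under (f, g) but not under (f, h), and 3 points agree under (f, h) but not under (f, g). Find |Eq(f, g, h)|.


Eq(f, g, h) is the triple-agreement set: points in S where all three
maps take the same value. Using inclusion-exclusion on the pairwise data:
Pair (f, g) agrees on 15 points; pair (f, h) on 13 points.
Points agreeing under (f, g) but not (f, h) = 5; under (f, h) but not (f, g) = 3.
Triple-agreement = agreement-in-(f, g) minus points that agree under (f, g) but not (f, h):
|Eq(f, g, h)| = 15 - 5 = 10
(cross-check via (f, h): 13 - 3 = 10.)

10


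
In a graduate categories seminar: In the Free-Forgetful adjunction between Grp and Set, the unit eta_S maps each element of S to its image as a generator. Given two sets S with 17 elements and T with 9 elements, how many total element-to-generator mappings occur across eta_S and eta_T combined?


The unit eta_X: X -> U(F(X)) of the Free-Forgetful adjunction
maps each element of X to a generator of F(X). For X = S + T (disjoint
union in Set), |S + T| = |S| + |T|.
Total mappings = 17 + 9 = 26.

26


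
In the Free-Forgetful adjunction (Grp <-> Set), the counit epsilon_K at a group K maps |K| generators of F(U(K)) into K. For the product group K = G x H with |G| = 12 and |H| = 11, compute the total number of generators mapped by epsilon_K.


The counit epsilon_K: F(U(K)) -> K of the Free-Forgetful adjunction
maps |K| generators of F(U(K)) into K. For K = G x H (the product group),
|G x H| = |G| * |H|.
Total generators mapped = 12 * 11 = 132.

132


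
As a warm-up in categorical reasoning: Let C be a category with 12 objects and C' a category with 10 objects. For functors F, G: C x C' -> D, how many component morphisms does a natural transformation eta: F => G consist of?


A natural transformation eta: F => G assigns one component morphism per
object of the domain category.
The domain is the product category C x C', so
|Ob(C x C')| = |Ob(C)| * |Ob(C')| = 12 * 10 = 120.
Therefore eta has 120 component morphisms.

120


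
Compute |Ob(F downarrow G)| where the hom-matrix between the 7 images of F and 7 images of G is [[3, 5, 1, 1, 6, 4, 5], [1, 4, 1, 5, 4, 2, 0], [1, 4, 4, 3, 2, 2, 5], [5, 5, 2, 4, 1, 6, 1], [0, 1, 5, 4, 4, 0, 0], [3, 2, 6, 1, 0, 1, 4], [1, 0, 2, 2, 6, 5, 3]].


Objects of (F downarrow G) are triples (a, b, h: F(a)->G(b)).
The count equals the sum of all entries in the hom-matrix.
sum(row 0) = 25
sum(row 1) = 17
sum(row 2) = 21
sum(row 3) = 24
sum(row 4) = 14
sum(row 5) = 17
sum(row 6) = 19
Grand total = 137

137


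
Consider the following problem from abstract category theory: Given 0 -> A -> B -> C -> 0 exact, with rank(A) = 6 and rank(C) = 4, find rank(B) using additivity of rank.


For a short exact sequence 0 -> A -> B -> C -> 0,
rank is additive: rank(B) = rank(A) + rank(C).
rank(B) = 6 + 4 = 10

10


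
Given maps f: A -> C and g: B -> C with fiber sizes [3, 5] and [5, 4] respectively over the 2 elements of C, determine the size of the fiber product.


The pullback A x_C B consists of pairs (a, b) with f(a) = g(b).
For each element c in C, the fiber product has |f^-1(c)| * |g^-1(c)| elements.
Summing over C: 3 * 5 + 5 * 4
= 15 + 20 = 35

35


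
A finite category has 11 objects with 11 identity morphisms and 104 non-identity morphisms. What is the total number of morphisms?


Each object has an identity morphism, giving 11 identities.
Adding the 104 non-identity morphisms:
Total = 11 + 104 = 115

115


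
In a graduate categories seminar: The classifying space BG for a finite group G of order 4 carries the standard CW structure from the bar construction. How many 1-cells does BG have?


In the bar-construction CW model of BG, the n-cells are indexed by
n-tuples [g_1|...|g_n] of non-identity elements of G (degenerate
simplices with some g_i = e do not contribute cells), so there are
(|G| - 1)^n n-cells.
For dim = 1 with |G| = 4:
cells = (4 - 1)^1 = 3^1 = 3

3


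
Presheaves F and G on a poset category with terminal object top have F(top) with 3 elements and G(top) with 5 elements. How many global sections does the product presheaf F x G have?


Global sections of a presheaf on a poset with terminal top satisfy
Gamma(H) ~ H(top). Presheaves admit pointwise products, so
(F x G)(top) = F(top) x G(top) (Cartesian product).
|Gamma(F x G)| = |F(top)| * |G(top)| = 3 * 5 = 15.

15


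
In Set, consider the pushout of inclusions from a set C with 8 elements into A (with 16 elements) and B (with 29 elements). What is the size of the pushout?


The pushout A +_C B identifies the images of C in A and B.
|A +_C B| = |A| + |B| - |C| (for injections).
= 16 + 29 - 8 = 37

37


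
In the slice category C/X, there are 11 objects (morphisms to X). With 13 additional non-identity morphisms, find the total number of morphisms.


In the slice category C/X, objects are morphisms to X.
Identity morphisms: 11 (one per object of C/X).
Non-identity morphisms: 13.
Total = 11 + 13 = 24

24


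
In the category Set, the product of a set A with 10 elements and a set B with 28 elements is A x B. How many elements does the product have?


In Set, the product A x B is the Cartesian product.
By the universal property, |A x B| = |A| * |B|.
|A x B| = 10 * 28 = 280

280


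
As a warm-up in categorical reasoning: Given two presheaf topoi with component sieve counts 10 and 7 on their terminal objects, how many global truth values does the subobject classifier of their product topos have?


In a product of presheaf topoi E_1 x E_2, the subobject classifier
is Omega = Omega_1 x Omega_2 (componentwise), so
|Omega(top)| = |Omega_1(top_1)| * |Omega_2(top_2)|.
= 10 * 7 = 70.

70


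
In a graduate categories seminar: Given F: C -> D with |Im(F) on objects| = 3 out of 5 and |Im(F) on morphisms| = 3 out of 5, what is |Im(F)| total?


The image of F consists of distinct objects and distinct morphisms.
|Im(F)| on objects = 3
|Im(F)| on morphisms = 3
Total image cardinality = 3 + 3 = 6

6


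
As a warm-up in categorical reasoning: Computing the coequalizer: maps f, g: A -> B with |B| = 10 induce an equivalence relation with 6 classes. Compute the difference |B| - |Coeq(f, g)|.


The coequalizer Coeq(f, g) = B / ~ has one element per equivalence class.
|B| = 10, |Coeq(f, g)| = 6.
|B| - |Coeq(f, g)| = 10 - 6 = 4.

4


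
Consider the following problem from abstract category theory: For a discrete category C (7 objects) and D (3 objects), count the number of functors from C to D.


A functor from a discrete category C to D is determined by
where each object maps. Each of the 7 objects of C can map
to any of the 3 objects of D independently.
Number of functors = 3^7 = 2187

2187


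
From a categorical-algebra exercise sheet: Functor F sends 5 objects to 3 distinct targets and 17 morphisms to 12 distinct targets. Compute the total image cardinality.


The image of F consists of distinct objects and distinct morphisms.
|Im(F)| on objects = 3
|Im(F)| on morphisms = 12
Total image cardinality = 3 + 12 = 15

15


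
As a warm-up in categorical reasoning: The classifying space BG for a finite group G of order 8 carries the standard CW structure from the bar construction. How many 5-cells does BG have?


In the bar-construction CW model of BG, the n-cells are indexed by
n-tuples [g_1|...|g_n] of non-identity elements of G (degenerate
simplices with some g_i = e do not contribute cells), so there are
(|G| - 1)^n n-cells.
For dim = 5 with |G| = 8:
cells = (8 - 1)^5 = 7^5 = 16807

16807


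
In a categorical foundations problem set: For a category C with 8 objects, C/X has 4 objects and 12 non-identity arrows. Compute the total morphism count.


In the slice category C/X, objects are morphisms to X.
Identity morphisms: 4 (one per object of C/X).
Non-identity morphisms: 12.
Total = 4 + 12 = 16

16


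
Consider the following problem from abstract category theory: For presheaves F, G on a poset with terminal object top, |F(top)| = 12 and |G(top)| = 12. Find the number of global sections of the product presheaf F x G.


Global sections of a presheaf on a poset with terminal top satisfy
Gamma(H) ~ H(top). Presheaves admit pointwise products, so
(F x G)(top) = F(top) x G(top) (Cartesian product).
|Gamma(F x G)| = |F(top)| * |G(top)| = 12 * 12 = 144.

144


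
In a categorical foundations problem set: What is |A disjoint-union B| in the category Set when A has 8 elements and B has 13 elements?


In Set, the coproduct A + B is the disjoint union.
|A + B| = |A| + |B| = 8 + 13 = 21

21


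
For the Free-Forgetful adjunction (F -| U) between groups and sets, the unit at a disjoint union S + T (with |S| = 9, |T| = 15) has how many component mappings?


The unit eta_X: X -> U(F(X)) of the Free-Forgetful adjunction
maps each element of X to a generator of F(X). For X = S + T (disjoint
union in Set), |S + T| = |S| + |T|.
Total mappings = 9 + 15 = 24.

24


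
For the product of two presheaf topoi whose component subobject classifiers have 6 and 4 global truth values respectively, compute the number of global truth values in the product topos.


In a product of presheaf topoi E_1 x E_2, the subobject classifier
is Omega = Omega_1 x Omega_2 (componentwise), so
|Omega(top)| = |Omega_1(top_1)| * |Omega_2(top_2)|.
= 6 * 4 = 24.

24


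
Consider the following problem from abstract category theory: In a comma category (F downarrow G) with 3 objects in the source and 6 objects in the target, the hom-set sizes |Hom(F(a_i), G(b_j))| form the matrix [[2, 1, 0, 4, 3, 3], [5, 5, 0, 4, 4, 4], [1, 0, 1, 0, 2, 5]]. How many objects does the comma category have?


Objects of (F downarrow G) are triples (a, b, h: F(a)->G(b)).
The count equals the sum of all entries in the hom-matrix.
sum(row 0) = 13
sum(row 1) = 22
sum(row 2) = 9
Grand total = 44

44


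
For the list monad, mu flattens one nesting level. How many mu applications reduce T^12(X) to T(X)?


Each application of mu: T^2 -> T removes one layer of nesting.
Starting at depth 12 (i.e., T^12(X)), we need to reach T(X).
Number of mu applications = 12 - 1 = 11

11


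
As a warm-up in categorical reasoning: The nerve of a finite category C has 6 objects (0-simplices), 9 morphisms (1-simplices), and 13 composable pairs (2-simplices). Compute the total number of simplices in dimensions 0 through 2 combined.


The 2-skeleton of the nerve N(C) consists of simplices in dimensions 0, 1, 2:
  |N(C)_0| = 6 (objects)
  |N(C)_1| = 9 (morphisms)
  |N(C)_2| = 13 (composable pairs)
Total = 6 + 9 + 13 = 28

28


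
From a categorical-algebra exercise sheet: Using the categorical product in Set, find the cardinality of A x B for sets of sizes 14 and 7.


In Set, the product A x B is the Cartesian product.
By the universal property, |A x B| = |A| * |B|.
|A x B| = 14 * 7 = 98

98


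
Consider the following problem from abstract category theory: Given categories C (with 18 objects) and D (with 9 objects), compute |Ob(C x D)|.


The product category C x D has objects that are pairs (c, d).
Number of pairs = |Ob(C)| * |Ob(D)| = 18 * 9 = 162

162


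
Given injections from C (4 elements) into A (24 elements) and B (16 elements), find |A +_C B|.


The pushout A +_C B identifies the images of C in A and B.
|A +_C B| = |A| + |B| - |C| (for injections).
= 24 + 16 - 4 = 36

36


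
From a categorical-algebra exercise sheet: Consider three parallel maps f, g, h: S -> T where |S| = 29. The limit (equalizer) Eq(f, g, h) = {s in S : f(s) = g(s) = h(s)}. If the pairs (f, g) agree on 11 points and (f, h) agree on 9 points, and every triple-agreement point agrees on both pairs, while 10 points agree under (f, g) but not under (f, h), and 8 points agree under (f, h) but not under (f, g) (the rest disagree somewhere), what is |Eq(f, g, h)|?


Eq(f, g, h) is the triple-agreement set: points in S where all three
maps take the same value. Using inclusion-exclusion on the pairwise data:
Pair (f, g) agrees on 11 points; pair (f, h) on 9 points.
Points agreeing under (f, g) but not (f, h) = 10; under (f, h) but not (f, g) = 8.
Triple-agreement = agreement-in-(f, g) minus points that agree under (f, g) but not (f, h):
|Eq(f, g, h)| = 11 - 10 = 1
(cross-check via (f, h): 9 - 8 = 1.)

1


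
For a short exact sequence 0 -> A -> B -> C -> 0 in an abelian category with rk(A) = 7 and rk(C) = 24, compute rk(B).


For a short exact sequence 0 -> A -> B -> C -> 0,
rank is additive: rank(B) = rank(A) + rank(C).
rank(B) = 7 + 24 = 31

31


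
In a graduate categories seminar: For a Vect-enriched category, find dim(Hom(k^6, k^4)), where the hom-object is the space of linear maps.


In Vect-enriched categories, Hom(k^n, k^m) is the space of m x n matrices.
dim(Hom(k^6, k^4)) = 4 * 6 = 24

24


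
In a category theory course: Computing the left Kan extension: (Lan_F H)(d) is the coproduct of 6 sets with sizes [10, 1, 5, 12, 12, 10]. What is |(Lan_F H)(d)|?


Pointwise, the left Kan extension (Lan_F H)(d) is the colimit, indexed
by the comma category (F downarrow d), of H composed with the
projection (F downarrow d) -> C. Here that colimit is given
as a coproduct (disjoint union) of sets, so its cardinality is the
sum of the sizes of the summands.
Coproduct of sets with sizes: 10 + 1 + 5 + 12 + 12 + 10
= 50

50


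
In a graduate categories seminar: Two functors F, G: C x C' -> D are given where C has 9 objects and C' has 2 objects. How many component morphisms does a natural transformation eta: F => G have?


A natural transformation eta: F => G assigns one component morphism per
object of the domain category.
The domain is the product category C x C', so
|Ob(C x C')| = |Ob(C)| * |Ob(C')| = 9 * 2 = 18.
Therefore eta has 18 component morphisms.

18


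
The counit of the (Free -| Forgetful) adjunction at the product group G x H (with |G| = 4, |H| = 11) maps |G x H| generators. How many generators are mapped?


The counit epsilon_K: F(U(K)) -> K of the Free-Forgetful adjunction
maps |K| generators of F(U(K)) into K. For K = G x H (the product group),
|G x H| = |G| * |H|.
Total generators mapped = 4 * 11 = 44.

44


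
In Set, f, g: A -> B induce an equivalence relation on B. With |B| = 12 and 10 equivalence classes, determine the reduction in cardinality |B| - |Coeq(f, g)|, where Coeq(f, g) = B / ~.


The coequalizer Coeq(f, g) = B / ~ has one element per equivalence class.
|B| = 12, |Coeq(f, g)| = 10.
|B| - |Coeq(f, g)| = 12 - 10 = 2.

2


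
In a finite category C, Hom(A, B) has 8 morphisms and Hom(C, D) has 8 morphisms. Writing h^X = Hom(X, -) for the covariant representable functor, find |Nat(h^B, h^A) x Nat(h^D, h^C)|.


By the Yoneda lemma, Nat(h^B, h^A) is isomorphic to Hom(A, B),
so |Nat(h^B, h^A)| = |Hom(A, B)| and |Nat(h^D, h^C)| = |Hom(C, D)|.
|Hom(A, B)| = 8, |Hom(C, D)| = 8.
|Nat(h^B, h^A) x Nat(h^D, h^C)| = 8 * 8 = 64

64


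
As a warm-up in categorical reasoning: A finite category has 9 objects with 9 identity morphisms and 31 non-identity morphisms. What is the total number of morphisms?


Each object has an identity morphism, giving 9 identities.
Adding the 31 non-identity morphisms:
Total = 9 + 31 = 40

40


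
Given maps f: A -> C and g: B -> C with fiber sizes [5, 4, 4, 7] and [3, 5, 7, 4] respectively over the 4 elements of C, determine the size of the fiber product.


The pullback A x_C B consists of pairs (a, b) with f(a) = g(b).
For each element c in C, the fiber product has |f^-1(c)| * |g^-1(c)| elements.
Summing over C: 5 * 3 + 4 * 5 + 4 * 7 + 7 * 4
= 15 + 20 + 28 + 28 = 91

91


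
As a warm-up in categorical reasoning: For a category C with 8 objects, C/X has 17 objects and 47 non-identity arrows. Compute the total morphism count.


In the slice category C/X, objects are morphisms to X.
Identity morphisms: 17 (one per object of C/X).
Non-identity morphisms: 47.
Total = 17 + 47 = 64

64


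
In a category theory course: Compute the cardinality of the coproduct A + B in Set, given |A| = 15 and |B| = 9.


In Set, the coproduct A + B is the disjoint union.
|A + B| = |A| + |B| = 15 + 9 = 24

24


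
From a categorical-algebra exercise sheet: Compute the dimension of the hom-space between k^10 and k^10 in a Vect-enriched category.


In Vect-enriched categories, Hom(k^n, k^m) is the space of m x n matrices.
dim(Hom(k^10, k^10)) = 10 * 10 = 100

100


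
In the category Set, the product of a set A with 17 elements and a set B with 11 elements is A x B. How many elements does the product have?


In Set, the product A x B is the Cartesian product.
By the universal property, |A x B| = |A| * |B|.
|A x B| = 17 * 11 = 187

187


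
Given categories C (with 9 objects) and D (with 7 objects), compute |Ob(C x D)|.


The product category C x D has objects that are pairs (c, d).
Number of pairs = |Ob(C)| * |Ob(D)| = 9 * 7 = 63

63


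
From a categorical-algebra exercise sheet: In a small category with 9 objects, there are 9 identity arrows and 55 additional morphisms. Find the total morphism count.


Each object has an identity morphism, giving 9 identities.
Adding the 55 non-identity morphisms:
Total = 9 + 55 = 64

64


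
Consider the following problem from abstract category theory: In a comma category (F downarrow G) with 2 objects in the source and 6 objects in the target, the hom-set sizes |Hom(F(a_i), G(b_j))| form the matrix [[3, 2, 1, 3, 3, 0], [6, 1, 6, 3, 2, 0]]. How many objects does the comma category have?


Objects of (F downarrow G) are triples (a, b, h: F(a)->G(b)).
The count equals the sum of all entries in the hom-matrix.
sum(row 0) = 12
sum(row 1) = 18
Grand total = 30

30


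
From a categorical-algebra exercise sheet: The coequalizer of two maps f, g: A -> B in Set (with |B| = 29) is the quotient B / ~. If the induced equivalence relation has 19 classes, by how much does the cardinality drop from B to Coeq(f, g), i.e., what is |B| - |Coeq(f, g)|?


The coequalizer Coeq(f, g) = B / ~ has one element per equivalence class.
|B| = 29, |Coeq(f, g)| = 19.
|B| - |Coeq(f, g)| = 29 - 19 = 10.

10


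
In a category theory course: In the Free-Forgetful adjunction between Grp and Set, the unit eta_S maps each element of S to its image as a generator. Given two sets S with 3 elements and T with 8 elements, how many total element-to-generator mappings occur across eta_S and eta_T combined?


The unit eta_X: X -> U(F(X)) of the Free-Forgetful adjunction
maps each element of X to a generator of F(X). For X = S + T (disjoint
union in Set), |S + T| = |S| + |T|.
Total mappings = 3 + 8 = 11.

11


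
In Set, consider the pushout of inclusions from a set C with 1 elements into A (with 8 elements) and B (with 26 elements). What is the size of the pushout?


The pushout A +_C B identifies the images of C in A and B.
|A +_C B| = |A| + |B| - |C| (for injections).
= 8 + 26 - 1 = 33

33


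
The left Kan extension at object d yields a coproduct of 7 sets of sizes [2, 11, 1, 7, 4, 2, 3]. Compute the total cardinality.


Pointwise, the left Kan extension (Lan_F H)(d) is the colimit, indexed
by the comma category (F downarrow d), of H composed with the
projection (F downarrow d) -> C. Here that colimit is given
as a coproduct (disjoint union) of sets, so its cardinality is the
sum of the sizes of the summands.
Coproduct of sets with sizes: 2 + 11 + 1 + 7 + 4 + 2 + 3
= 30

30


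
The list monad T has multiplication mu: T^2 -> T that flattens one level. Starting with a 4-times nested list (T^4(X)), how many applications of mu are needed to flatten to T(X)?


Each application of mu: T^2 -> T removes one layer of nesting.
Starting at depth 4 (i.e., T^4(X)), we need to reach T(X).
Number of mu applications = 4 - 1 = 3

3


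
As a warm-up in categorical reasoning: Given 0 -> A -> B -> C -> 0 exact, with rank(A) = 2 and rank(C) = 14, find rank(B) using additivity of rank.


For a short exact sequence 0 -> A -> B -> C -> 0,
rank is additive: rank(B) = rank(A) + rank(C).
rank(B) = 2 + 14 = 16

16


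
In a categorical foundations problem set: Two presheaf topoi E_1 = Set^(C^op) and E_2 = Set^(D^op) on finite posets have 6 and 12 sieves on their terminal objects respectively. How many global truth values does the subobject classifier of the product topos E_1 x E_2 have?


In a product of presheaf topoi E_1 x E_2, the subobject classifier
is Omega = Omega_1 x Omega_2 (componentwise), so
|Omega(top)| = |Omega_1(top_1)| * |Omega_2(top_2)|.
= 6 * 12 = 72.

72


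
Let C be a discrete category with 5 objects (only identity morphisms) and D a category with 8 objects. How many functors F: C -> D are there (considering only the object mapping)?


A functor from a discrete category C to D is determined by
where each object maps. Each of the 5 objects of C can map
to any of the 8 objects of D independently.
Number of functors = 8^5 = 32768

32768


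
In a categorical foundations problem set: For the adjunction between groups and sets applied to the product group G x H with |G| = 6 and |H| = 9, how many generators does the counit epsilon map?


The counit epsilon_K: F(U(K)) -> K of the Free-Forgetful adjunction
maps |K| generators of F(U(K)) into K. For K = G x H (the product group),
|G x H| = |G| * |H|.
Total generators mapped = 6 * 9 = 54.

54


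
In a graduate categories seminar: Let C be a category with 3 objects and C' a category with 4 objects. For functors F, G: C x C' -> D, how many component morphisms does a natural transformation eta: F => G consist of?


A natural transformation eta: F => G assigns one component morphism per
object of the domain category.
The domain is the product category C x C', so
|Ob(C x C')| = |Ob(C)| * |Ob(C')| = 3 * 4 = 12.
Therefore eta has 12 component morphisms.

12


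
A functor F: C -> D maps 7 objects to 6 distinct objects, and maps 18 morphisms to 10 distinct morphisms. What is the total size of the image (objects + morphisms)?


The image of F consists of distinct objects and distinct morphisms.
|Im(F)| on objects = 6
|Im(F)| on morphisms = 10
Total image cardinality = 6 + 10 = 16

16


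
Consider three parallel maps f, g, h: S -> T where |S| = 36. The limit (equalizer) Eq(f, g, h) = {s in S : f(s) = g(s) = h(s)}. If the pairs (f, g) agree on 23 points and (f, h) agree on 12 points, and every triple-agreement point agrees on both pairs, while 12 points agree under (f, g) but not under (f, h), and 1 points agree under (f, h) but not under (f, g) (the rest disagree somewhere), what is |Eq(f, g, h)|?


Eq(f, g, h) is the triple-agreement set: points in S where all three
maps take the same value. Using inclusion-exclusion on the pairwise data:
Pair (f, g) agrees on 23 points; pair (f, h) on 12 points.
Points agreeing under (f, g) but not (f, h) = 12; under (f, h) but not (f, g) = 1.
Triple-agreement = agreement-in-(f, g) minus points that agree under (f, g) but not (f, h):
|Eq(f, g, h)| = 23 - 12 = 11
(cross-check via (f, h): 12 - 1 = 11.)

11


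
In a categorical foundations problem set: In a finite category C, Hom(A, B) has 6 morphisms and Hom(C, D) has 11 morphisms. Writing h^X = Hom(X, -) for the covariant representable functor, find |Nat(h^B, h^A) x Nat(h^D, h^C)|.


By the Yoneda lemma, Nat(h^B, h^A) is isomorphic to Hom(A, B),
so |Nat(h^B, h^A)| = |Hom(A, B)| and |Nat(h^D, h^C)| = |Hom(C, D)|.
|Hom(A, B)| = 6, |Hom(C, D)| = 11.
|Nat(h^B, h^A) x Nat(h^D, h^C)| = 6 * 11 = 66

66


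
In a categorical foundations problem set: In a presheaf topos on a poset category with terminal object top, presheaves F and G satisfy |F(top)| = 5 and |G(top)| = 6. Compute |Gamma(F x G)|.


Global sections of a presheaf on a poset with terminal top satisfy
Gamma(H) ~ H(top). Presheaves admit pointwise products, so
(F x G)(top) = F(top) x G(top) (Cartesian product).
|Gamma(F x G)| = |F(top)| * |G(top)| = 5 * 6 = 30.

30
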